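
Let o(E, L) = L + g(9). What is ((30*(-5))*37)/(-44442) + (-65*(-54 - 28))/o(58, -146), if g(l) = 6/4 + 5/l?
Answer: -708230905/19191537 ≈ -36.903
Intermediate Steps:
g(l) = 3/2 + 5/l (g(l) = 6*(¼) + 5/l = 3/2 + 5/l)
o(E, L) = 37/18 + L (o(E, L) = L + (3/2 + 5/9) = L + 37/18 = 37/18 + L)
((30*(-5))*37)/(-44442) + (-65*(-54 - 28))/o(58, -146) = ((30*(-5))*37)/(-44442) + (-65*(-54 - 28))/(37/18 - 146) = -150*37*(-1/44442) + (-65*(-82))/(-2591/18) = -5550*(-1/44442) + 5330*(-18/2591) = 925/7407 - 95940/2591 = -708230905/19191537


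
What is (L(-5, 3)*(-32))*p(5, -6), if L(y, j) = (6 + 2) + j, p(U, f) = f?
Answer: 2112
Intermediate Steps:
L(y, j) = 8 + j
(L(-5, 3)*(-32))*p(5, -6) = ((8 + 3)*(-32))*(-6) = (11*(-32))*(-6) = -352*(-6) = 2112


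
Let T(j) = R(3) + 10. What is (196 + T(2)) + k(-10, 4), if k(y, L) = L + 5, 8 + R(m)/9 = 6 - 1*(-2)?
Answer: 215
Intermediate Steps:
R(m) = 0 (R(m) = -72 + 9*(6 - 1*(-2)) = -72 + 9*(6 + 2) = -72 + 9*8 = -72 + 72 = 0)
T(j) = 10 (T(j) = 0 + 10 = 10)
k(y, L) = 5 + L
(196 + T(2)) + k(-10, 4) = (196 + 10) + (5 + 4) = 206 + 9 = 215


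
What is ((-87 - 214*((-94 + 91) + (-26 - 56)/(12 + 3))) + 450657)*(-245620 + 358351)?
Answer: 254987301056/5 ≈ 5.0997e+10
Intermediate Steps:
((-87 - 214*((-94 + 91) + (-26 - 56)/(12 + 3))) + 450657)*(-245620 + 358351) = ((-87 - 214*(-3 - 82/15)) + 450657)*112731 = ((-87 - 214*(-127/15)) + 450657)*112731 = ((-87 + 27178/15) + 450657)*112731 = (25873/15 + 450657)*112731 = (6785728/15)*112731 = 254987301056/5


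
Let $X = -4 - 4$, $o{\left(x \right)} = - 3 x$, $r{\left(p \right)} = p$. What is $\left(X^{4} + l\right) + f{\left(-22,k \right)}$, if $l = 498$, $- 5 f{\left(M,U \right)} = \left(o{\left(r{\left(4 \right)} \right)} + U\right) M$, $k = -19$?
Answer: $\frac{22288}{5} \approx 4457.6$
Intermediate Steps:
$X = -8$ ($X = -4 - 4 = -8$)
$f{\left(M,U \right)} = - \frac{M \left(-12 + U\right)}{5}$ ($f{\left(M,U \right)} = - \frac{\left(\left(-3\right) 4 + U\right) M}{5} = - \frac{\left(-12 + U\right) M}{5} = - \frac{M \left(-12 + U\right)}{5}$)
$\left(X^{4} + l\right) + f{\left(-22,k \right)} = \left(\left(-8\right)^{4} + 498\right) + \frac{1}{5} \left(-22\right) \left(12 - -19\right) = \left(4096 + 498\right) + \frac{1}{5} \left(-22\right) \left(12 + 19\right) = 4594 + \frac{1}{5} \left(-22\right) 31 = 4594 - \frac{682}{5} = \frac{22288}{5}$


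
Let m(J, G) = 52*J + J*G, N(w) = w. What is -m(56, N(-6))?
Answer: -2576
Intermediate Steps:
m(J, G) = 52*J + G*J
-m(56, N(-6)) = -56*(52 - 6) = -56*46 = -1*2576 = -2576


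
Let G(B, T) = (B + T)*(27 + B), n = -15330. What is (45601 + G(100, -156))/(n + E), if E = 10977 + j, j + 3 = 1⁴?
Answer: -38489/4355 ≈ -8.8379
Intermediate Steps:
j = -2 (j = -3 + 1⁴ = -3 + 1 = -2)
G(B, T) = (27 + B)*(B + T)
E = 10975 (E = 10977 - 2 = 10975)
(45601 + G(100, -156))/(n + E) = (45601 + (100² + 27*100 + 27*(-156) + 100*(-156)))/(-15330 + 10975) = (45601 + (10000 + 2700 - 4212 - 15600))/(-4355) = (45601 - 7112)*(-1/4355) = 38489*(-1/4355) = -38489/4355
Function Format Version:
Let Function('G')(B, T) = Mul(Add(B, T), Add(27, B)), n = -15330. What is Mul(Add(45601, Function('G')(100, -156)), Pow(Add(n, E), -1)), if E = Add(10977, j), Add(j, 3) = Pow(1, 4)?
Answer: Rational(-38489, 4355) ≈ -8.8379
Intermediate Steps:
j = -2 (j = Add(-3, Pow(1, 4)) = Add(-3, 1) = -2)
Function('G')(B, T) = Mul(Add(27, B), Add(B, T))
E = 10975 (E = Add(10977, -2) = 10975)
Mul(Add(45601, Function('G')(100, -156)), Pow(Add(n, E), -1)) = Mul(Add(45601, Add(Pow(100, 2), Mul(27, 100), Mul(27, -156), Mul(100, -156))), Pow(Add(-15330, 10975), -1)) = Mul(Add(45601, Add(10000, 2700, -4212, -15600)), Pow(-4355, -1)) = Mul(Add(45601, -7112), Rational(-1, 4355)) = Mul(38489, Rational(-1, 4355)) = Rational(-38489, 4355)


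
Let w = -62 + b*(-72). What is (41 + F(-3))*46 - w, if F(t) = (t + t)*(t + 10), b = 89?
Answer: 6424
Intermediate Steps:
F(t) = 2*t*(10 + t) (F(t) = (2*t)*(10 + t) = 2*t*(10 + t))
w = -6470 (w = -62 + 89*(-72) = -62 - 6408 = -6470)
(41 + F(-3))*46 - w = (41 + 2*(-3)*(10 - 3))*46 - 1*(-6470) = (41 + 2*(-3)*7)*46 + 6470 = (41 - 42)*46 + 6470 = -1*46 + 6470 = -46 + 6470 = 6424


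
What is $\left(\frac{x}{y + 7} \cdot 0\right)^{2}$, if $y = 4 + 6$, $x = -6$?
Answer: $0$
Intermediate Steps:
$y = 10$
$\left(\frac{x}{y + 7} \cdot 0\right)^{2} = \left(- \frac{6}{10 + 7} \cdot 0\right)^{2} = \left(- \frac{6}{17} \cdot 0\right)^{2} = \left(\left(-6\right) \frac{1}{17} \cdot 0\right)^{2} = \left(\left(- \frac{6}{17}\right) 0\right)^{2} = 0^{2} = 0$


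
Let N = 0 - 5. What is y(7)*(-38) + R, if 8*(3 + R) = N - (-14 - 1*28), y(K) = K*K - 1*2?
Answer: -14275/8 ≈ -1784.4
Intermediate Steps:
y(K) = -2 + K² (y(K) = K² - 2 = -2 + K²)
N = -5
R = 13/8 (R = -3 + (-5 - (-14 - 1*28))/8 = -3 + (-5 - (-14 - 28))/8 = -3 + (-5 - 1*(-42))/8 = -3 + (-5 + 42)/8 = -3 + (⅛)*37 = -3 + 37/8 = 13/8 ≈ 1.6250)
y(7)*(-38) + R = (-2 + 7²)*(-38) + 13/8 = (-2 + 49)*(-38) + 13/8 = 47*(-38) + 13/8 = -1786 + 13/8 = -14275/8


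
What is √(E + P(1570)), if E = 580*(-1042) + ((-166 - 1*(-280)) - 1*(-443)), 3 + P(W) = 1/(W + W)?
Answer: I*√1488321408615/1570 ≈ 777.05*I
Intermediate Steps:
P(W) = -3 + 1/(2*W) (P(W) = -3 + 1/(W + W) = -3 + 1/(2*W))
E = -603803 (E = -604360 + ((-166 + 280) + 443) = -604360 + (114 + 443) = -604360 + 557 = -603803)
√(E + P(1570)) = √(-603803 + (-3 + (½)/1570)) = √(-603803 + (-3 + (½)*(1/1570))) = √(-603803 + (-3 + 1/3140)) = √(-603803 - 9419/3140) = √(-1895950839/3140) = I*√1488321408615/1570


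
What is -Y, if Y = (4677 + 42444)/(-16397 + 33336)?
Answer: -47121/16939 ≈ -2.7818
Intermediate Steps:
Y = 47121/16939 ≈ 2.7818
-Y = -1*47121/16939 = -47121/16939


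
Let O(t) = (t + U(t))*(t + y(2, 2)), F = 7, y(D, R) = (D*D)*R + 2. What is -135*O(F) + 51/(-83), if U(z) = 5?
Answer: -2285871/83 ≈ -27541.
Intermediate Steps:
y(D, R) = 2 + R*D**2 (y(D, R) = D**2*R + 2 = R*D**2 + 2 = 2 + R*D**2)
O(t) = (5 + t)*(10 + t) (O(t) = (t + 5)*(t + (2 + 2*2**2)) = (5 + t)*(t + (2 + 2*4)) = (5 + t)*(t + (2 + 8)) = (5 + t)*(t + 10) = (5 + t)*(10 + t))
-135*O(F) + 51/(-83) = -135*(50 + 7**2 + 15*7) + 51/(-83) = -135*(50 + 49 + 105) + 51*(-1/83) = -135*204 - 51/83 = -27540 - 51/83 = -2285871/83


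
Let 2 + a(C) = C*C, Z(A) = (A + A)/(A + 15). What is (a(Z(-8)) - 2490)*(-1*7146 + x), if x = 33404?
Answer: -3199589816/49 ≈ -6.5298e+7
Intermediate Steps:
Z(A) = 2*A/(15 + A) (Z(A) = (2*A)/(15 + A) = 2*A/(15 + A))
a(C) = -2 + C² (a(C) = -2 + C*C = -2 + C²)
(a(Z(-8)) - 2490)*(-1*7146 + x) = ((-2 + (2*(-8)/(15 - 8))²) - 2490)*(-1*7146 + 33404) = ((-2 + (2*(-8)/7)²) - 2490)*(-7146 + 33404) = ((-2 + (2*(-8)*(⅐))²) - 2490)*26258 = ((-2 + (-16/7)²) - 2490)*26258 = ((-2 + 256/49) - 2490)*26258 = (158/49 - 2490)*26258 = -121852/49*26258 = -3199589816/49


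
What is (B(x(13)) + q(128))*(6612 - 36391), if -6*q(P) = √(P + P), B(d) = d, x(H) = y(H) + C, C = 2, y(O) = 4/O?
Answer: 416906/39 ≈ 10690.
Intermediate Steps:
x(H) = 2 + 4/H (x(H) = 4/H + 2 = 2 + 4/H)
q(P) = -√2*√P/6 (q(P) = -√(P + P)/6 = -√2*√P/6)
(B(x(13)) + q(128))*(6612 - 36391) = ((2 + 4/13) - √2*√128/6)*(6612 - 36391) = ((2 + 4*(1/13)) - √2*8*√2/6)*(-29779) = ((2 + 4/13) - 8/3)*(-29779) = (30/13 - 8/3)*(-29779) = -14/39*(-29779) = 416906/39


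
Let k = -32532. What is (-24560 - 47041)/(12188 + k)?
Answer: 71601/20344 ≈ 3.5195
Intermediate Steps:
(-24560 - 47041)/(12188 + k) = (-24560 - 47041)/(12188 - 32532) = -71601/(-20344) = -71601*(-1/20344) = 71601/20344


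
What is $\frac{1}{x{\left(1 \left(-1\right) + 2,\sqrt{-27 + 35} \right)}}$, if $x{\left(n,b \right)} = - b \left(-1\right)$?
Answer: $\frac{\sqrt{2}}{4} \approx 0.35355$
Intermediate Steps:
$x{\left(n,b \right)} = b$
$\frac{1}{x{\left(1 \left(-1\right) + 2,\sqrt{-27 + 35} \right)}} = \frac{1}{\sqrt{-27 + 35}} = \frac{1}{\sqrt{8}} = \frac{1}{2 \sqrt{2}} = \frac{\sqrt{2}}{4}$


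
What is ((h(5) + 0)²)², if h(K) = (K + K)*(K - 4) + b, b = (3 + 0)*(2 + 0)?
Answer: 65536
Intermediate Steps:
b = 6 (b = 3*2 = 6)
h(K) = 6 + 2*K*(-4 + K) (h(K) = (K + K)*(K - 4) + 6 = (2*K)*(-4 + K) + 6 = 2*K*(-4 + K) + 6 = 6 + 2*K*(-4 + K))
((h(5) + 0)²)² = (((6 - 8*5 + 2*5²) + 0)²)² = (((6 - 40 + 2*25) + 0)²)² = (((6 - 40 + 50) + 0)²)² = ((16 + 0)²)² = (16²)² = 256² = 65536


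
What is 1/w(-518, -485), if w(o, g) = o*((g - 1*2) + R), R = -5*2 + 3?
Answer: 1/255892 ≈ 3.9079e-6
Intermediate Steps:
R = -7 (R = -10 + 3 = -7)
w(o, g) = o*(-9 + g) (w(o, g) = o*((g - 1*2) - 7) = o*((g - 2) - 7) = o*((-2 + g) - 7) = o*(-9 + g))
1/w(-518, -485) = 1/(-518*(-9 - 485)) = 1/(-518*(-494)) = 1/255892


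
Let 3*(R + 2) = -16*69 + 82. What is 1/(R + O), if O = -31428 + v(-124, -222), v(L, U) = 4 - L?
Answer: -3/94928 ≈ -3.1603e-5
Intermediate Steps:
R = -1028/3 (R = -2 + (-16*69 + 82)/3 = -2 + (-1104 + 82)/3 = -2 + (⅓)*(-1022) = -2 - 1022/3 = -1028/3 ≈ -342.67)
O = -31300 (O = -31428 + (4 - 1*(-124)) = -31428 + (4 + 124) = -31428 + 128 = -31300)
1/(R + O) = 1/(-1028/3 - 31300) = 1/(-94928/3) = -3/94928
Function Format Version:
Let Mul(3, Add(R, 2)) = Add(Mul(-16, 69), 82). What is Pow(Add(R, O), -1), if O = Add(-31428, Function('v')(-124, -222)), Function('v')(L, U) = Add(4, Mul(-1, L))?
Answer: Rational(-3, 94928) ≈ -3.1603e-5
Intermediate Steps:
R = Rational(-1028, 3) (R = Add(-2, Mul(Rational(1, 3), Add(Mul(-16, 69), 82))) = Add(-2, Mul(Rational(1, 3), Add(-1104, 82))) = Add(-2, Mul(Rational(1, 3), -1022)) = Add(-2, Rational(-1022, 3)) = Rational(-1028, 3) ≈ -342.67)
O = -31300 (O = Add(-31428, Add(4, Mul(-1, -124))) = Add(-31428, Add(4, 124)) = Add(-31428, 128) = -31300)
Pow(Add(R, O), -1) = Pow(Add(Rational(-1028, 3), -31300), -1) = Pow(Rational(-94928, 3), -1) = Rational(-3, 94928)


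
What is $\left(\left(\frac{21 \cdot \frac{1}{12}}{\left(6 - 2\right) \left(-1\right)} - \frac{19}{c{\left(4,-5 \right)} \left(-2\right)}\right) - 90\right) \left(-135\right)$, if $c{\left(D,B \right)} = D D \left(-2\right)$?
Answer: $\frac{783945}{64} \approx 12249.0$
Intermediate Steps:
$c{\left(D,B \right)} = - 2 D^{2}$ ($c{\left(D,B \right)} = D^{2} \left(-2\right) = - 2 D^{2}$)
$\left(\left(\frac{21 \cdot \frac{1}{12}}{\left(6 - 2\right) \left(-1\right)} - \frac{19}{c{\left(4,-5 \right)} \left(-2\right)}\right) - 90\right) \left(-135\right) = \left(\left(\frac{21 \cdot \frac{1}{12}}{\left(6 - 2\right) \left(-1\right)} - \frac{19}{- 2 \cdot 4^{2} \left(-2\right)}\right) - 90\right) \left(-135\right) = \left(\left(\frac{21 \cdot \frac{1}{12}}{4 \left(-1\right)} - \frac{19}{\left(-2\right) 16 \left(-2\right)}\right) - 90\right) \left(-135\right) = \left(\left(\frac{7}{4 \left(-4\right)} - \frac{19}{\left(-32\right) \left(-2\right)}\right) - 90\right) \left(-135\right) = \left(\left(\frac{7}{4} \left(- \frac{1}{4}\right) - \frac{19}{64}\right) - 90\right) \left(-135\right) = \left(\left(- \frac{7}{16} - \frac{19}{64}\right) - 90\right) \left(-135\right) = \left(- \frac{47}{64} - 90\right) \left(-135\right) = \left(- \frac{5807}{64}\right) \left(-135\right) = \frac{783945}{64}$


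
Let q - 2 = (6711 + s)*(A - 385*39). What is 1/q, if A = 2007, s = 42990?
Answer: -1/646510606 ≈ -1.5468e-9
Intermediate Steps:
q = -646510606 (q = 2 + (6711 + 42990)*(2007 - 385*39) = 2 + 49701*(2007 - 15015) = 2 + 49701*(-13008) = 2 - 646510608 = -646510606)
1/q = 1/(-646510606) = -1/646510606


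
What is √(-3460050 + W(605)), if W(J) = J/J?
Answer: I*√3460049 ≈ 1860.1*I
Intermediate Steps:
W(J) = 1
√(-3460050 + W(605)) = √(-3460050 + 1) = √(-3460049) = I*√3460049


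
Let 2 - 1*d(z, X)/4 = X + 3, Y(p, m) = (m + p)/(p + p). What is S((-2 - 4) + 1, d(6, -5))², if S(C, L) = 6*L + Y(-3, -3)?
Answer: 9409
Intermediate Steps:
Y(p, m) = (m + p)/(2*p) (Y(p, m) = (m + p)/((2*p)) = (m + p)*(1/(2*p)) = (m + p)/(2*p))
d(z, X) = -4 - 4*X (d(z, X) = 8 - 4*(X + 3) = 8 - 4*(3 + X) = 8 + (-12 - 4*X) = -4 - 4*X)
S(C, L) = 1 + 6*L (S(C, L) = 6*L + (½)*(-3 - 3)/(-3) = 6*L + (½)*(-⅓)*(-6) = 6*L + 1 = 1 + 6*L)
S((-2 - 4) + 1, d(6, -5))² = (1 + 6*(-4 - 4*(-5)))² = (1 + 6*(-4 + 20))² = (1 + 6*16)² = (1 + 96)² = 97² = 9409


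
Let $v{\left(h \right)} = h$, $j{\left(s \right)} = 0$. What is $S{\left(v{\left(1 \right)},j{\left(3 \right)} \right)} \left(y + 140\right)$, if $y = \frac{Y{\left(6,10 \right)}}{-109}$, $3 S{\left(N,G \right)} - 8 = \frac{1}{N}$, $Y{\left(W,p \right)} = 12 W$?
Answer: $\frac{45564}{109} \approx 418.02$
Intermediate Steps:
$S{\left(N,G \right)} = \frac{8}{3} + \frac{1}{3 N}$
$y = - \frac{72}{109}$ ($y = \frac{12 \cdot 6}{-109} = 72 \left(- \frac{1}{109}\right) = - \frac{72}{109} \approx -0.66055$)
$S{\left(v{\left(1 \right)},j{\left(3 \right)} \right)} \left(y + 140\right) = \frac{1 + 8 \cdot 1}{3 \cdot 1} \left(- \frac{72}{109} + 140\right) = \frac{1}{3} \cdot 1 \left(1 + 8\right) \frac{15188}{109} = \frac{1}{3} \cdot 1 \cdot 9 \cdot \frac{15188}{109} = 3 \cdot \frac{15188}{109} = \frac{45564}{109}$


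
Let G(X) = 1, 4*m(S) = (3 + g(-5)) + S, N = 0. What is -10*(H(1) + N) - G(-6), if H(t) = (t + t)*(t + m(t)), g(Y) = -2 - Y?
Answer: -56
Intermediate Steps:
m(S) = 3/2 + S/4 (m(S) = ((3 + (-2 - 1*(-5))) + S)/4 = ((3 + (-2 + 5)) + S)/4 = ((3 + 3) + S)/4 = (6 + S)/4 = 3/2 + S/4)
H(t) = 2*t*(3/2 + 5*t/4) (H(t) = (t + t)*(t + (3/2 + t/4)) = (2*t)*(3/2 + 5*t/4) = 2*t*(3/2 + 5*t/4))
-10*(H(1) + N) - G(-6) = -10*((½)*1*(6 + 5*1) + 0) - 1*1 = -10*((½)*1*(6 + 5) + 0) - 1 = -10*((½)*1*11 + 0) - 1 = -10*(11/2 + 0) - 1 = -10*11/2 - 1 = -55 - 1 = -56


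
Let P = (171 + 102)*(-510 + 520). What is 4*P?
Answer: 10920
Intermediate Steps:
P = 2730 (P = 273*10 = 2730)
4*P = 4*2730 = 10920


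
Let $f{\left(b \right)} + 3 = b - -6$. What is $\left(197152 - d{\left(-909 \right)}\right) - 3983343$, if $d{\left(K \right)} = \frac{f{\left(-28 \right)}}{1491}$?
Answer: $- \frac{5645210756}{1491} \approx -3.7862 \cdot 10^{6}$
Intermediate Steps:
$f{\left(b \right)} = 3 + b$ ($f{\left(b \right)} = -3 + \left(b - -6\right) = -3 + \left(b + 6\right) = -3 + \left(6 + b\right) = 3 + b$)
$d{\left(K \right)} = - \frac{25}{1491}$ ($d{\left(K \right)} = \frac{3 - 28}{1491} = \left(-25\right) \frac{1}{1491} = - \frac{25}{1491}$)
$\left(197152 - d{\left(-909 \right)}\right) - 3983343 = \left(197152 - - \frac{25}{1491}\right) - 3983343 = \left(197152 + \frac{25}{1491}\right) - 3983343 = \frac{293953657}{1491} - 3983343 = - \frac{5645210756}{1491}$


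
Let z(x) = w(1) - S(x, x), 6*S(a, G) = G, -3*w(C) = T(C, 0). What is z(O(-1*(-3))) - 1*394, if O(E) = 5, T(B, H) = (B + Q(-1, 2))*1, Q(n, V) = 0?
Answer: -2371/6 ≈ -395.17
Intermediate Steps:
T(B, H) = B (T(B, H) = (B + 0)*1 = B*1 = B)
w(C) = -C/3
S(a, G) = G/6
z(x) = -⅓ - x/6 (z(x) = -⅓*1 - x/6 = -⅓ - x/6)
z(O(-1*(-3))) - 1*394 = (-⅓ - ⅙*5) - 1*394 = (-⅓ - ⅚) - 394 = -7/6 - 394 = -2371/6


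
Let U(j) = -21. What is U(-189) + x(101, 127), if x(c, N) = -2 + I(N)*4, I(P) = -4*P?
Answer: -2055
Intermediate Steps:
x(c, N) = -2 - 16*N (x(c, N) = -2 - 4*N*4 = -2 - 16*N)
U(-189) + x(101, 127) = -21 + (-2 - 16*127) = -21 + (-2 - 2032) = -21 - 2034 = -2055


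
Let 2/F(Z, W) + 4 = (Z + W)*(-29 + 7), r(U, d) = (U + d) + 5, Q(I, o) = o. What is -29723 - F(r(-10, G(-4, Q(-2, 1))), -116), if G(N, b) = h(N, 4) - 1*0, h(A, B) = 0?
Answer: -39501868/1329 ≈ -29723.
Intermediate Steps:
G(N, b) = 0 (G(N, b) = 0 - 1*0 = 0 + 0 = 0)
r(U, d) = 5 + U + d
F(Z, W) = 2/(-4 - 22*W - 22*Z) (F(Z, W) = 2/(-4 + (Z + W)*(-29 + 7)) = 2/(-4 + (W + Z)*(-22)) = 2/(-4 + (-22*W - 22*Z)) = 2/(-4 - 22*W - 22*Z))
-29723 - F(r(-10, G(-4, Q(-2, 1))), -116) = -29723 - (-1)/(2 + 11*(-116) + 11*(5 - 10 + 0)) = -29723 - (-1)/(2 - 1276 + 11*(-5)) = -29723 - (-1)/(2 - 1276 - 55) = -29723 - (-1)/(-1329) = -29723 - (-1)*(-1)/1329 = -29723 - 1*1/1329 = -29723 - 1/1329 = -39501868/1329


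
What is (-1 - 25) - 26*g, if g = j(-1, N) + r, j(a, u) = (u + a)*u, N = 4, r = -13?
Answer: 0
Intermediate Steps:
j(a, u) = u*(a + u) (j(a, u) = (a + u)*u = u*(a + u))
g = -1 (g = 4*(-1 + 4) - 13 = 4*3 - 13 = 12 - 13 = -1)
(-1 - 25) - 26*g = (-1 - 25) - 26*(-1) = -26 + 26 = 0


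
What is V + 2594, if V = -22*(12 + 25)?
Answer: 1780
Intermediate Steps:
V = -814 (V = -22*37 = -814)
V + 2594 = -814 + 2594 = 1780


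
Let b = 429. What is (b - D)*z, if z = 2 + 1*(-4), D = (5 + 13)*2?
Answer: -786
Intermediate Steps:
D = 36 (D = 18*2 = 36)
z = -2 (z = 2 - 4 = -2)
(b - D)*z = (429 - 1*36)*(-2) = (429 - 36)*(-2) = 393*(-2) = -786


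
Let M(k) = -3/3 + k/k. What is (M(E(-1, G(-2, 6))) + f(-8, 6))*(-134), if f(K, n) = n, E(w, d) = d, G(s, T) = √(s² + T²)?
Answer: -804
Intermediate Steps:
G(s, T) = √(T² + s²)
M(k) = 0 (M(k) = -3*⅓ + 1 = -1 + 1 = 0)
(M(E(-1, G(-2, 6))) + f(-8, 6))*(-134) = (0 + 6)*(-134) = 6*(-134) = -804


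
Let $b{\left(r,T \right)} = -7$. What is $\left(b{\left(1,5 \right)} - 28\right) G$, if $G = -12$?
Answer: $420$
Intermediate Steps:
$\left(b{\left(1,5 \right)} - 28\right) G = \left(-7 - 28\right) \left(-12\right) = \left(-35\right) \left(-12\right) = 420$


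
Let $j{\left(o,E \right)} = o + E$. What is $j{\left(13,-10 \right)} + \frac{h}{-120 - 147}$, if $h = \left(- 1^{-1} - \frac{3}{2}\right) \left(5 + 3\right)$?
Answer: $\frac{821}{267} \approx 3.0749$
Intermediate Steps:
$j{\left(o,E \right)} = E + o$
$h = -20$ ($h = \left(\left(-1\right) 1 - \frac{3}{2}\right) 8 = \left(-1 - \frac{3}{2}\right) 8 = \left(- \frac{5}{2}\right) 8 = -20$)
$j{\left(13,-10 \right)} + \frac{h}{-120 - 147} = \left(-10 + 13\right) + \frac{1}{-120 - 147} \left(-20\right) = 3 + \frac{1}{-267} \left(-20\right) = 3 - - \frac{20}{267} = 3 + \frac{20}{267} = \frac{821}{267}$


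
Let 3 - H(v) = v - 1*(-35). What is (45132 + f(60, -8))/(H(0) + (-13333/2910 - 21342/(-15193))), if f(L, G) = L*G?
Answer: -1974137702760/1555235209 ≈ -1269.3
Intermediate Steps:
H(v) = -32 - v (H(v) = 3 - (v - 1*(-35)) = 3 - (v + 35) = 3 - (35 + v) = 3 + (-35 - v) = -32 - v)
f(L, G) = G*L
(45132 + f(60, -8))/(H(0) + (-13333/2910 - 21342/(-15193))) = (45132 - 8*60)/((-32 - 1*0) + (-13333/2910 - 21342/(-15193))) = (45132 - 480)/((-32 + 0) + (-13333*1/2910 - 21342*(-1/15193))) = 44652/(-32 + (-13333/2910 + 21342/15193)) = 44652/(-32 - 140463049/44211630) = 44652/(-1555235209/44211630) = 44652*(-44211630/1555235209) = -1974137702760/1555235209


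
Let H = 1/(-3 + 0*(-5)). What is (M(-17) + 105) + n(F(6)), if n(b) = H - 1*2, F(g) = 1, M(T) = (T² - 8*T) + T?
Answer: 1532/3 ≈ 510.67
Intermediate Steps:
M(T) = T² - 7*T
H = -⅓ (H = 1/(-3 + 0) = 1/(-3) = -⅓ ≈ -0.33333)
n(b) = -7/3 (n(b) = -⅓ - 1*2 = -⅓ - 2 = -7/3)
(M(-17) + 105) + n(F(6)) = (-17*(-7 - 17) + 105) - 7/3 = (-17*(-24) + 105) - 7/3 = (408 + 105) - 7/3 = 513 - 7/3 = 1532/3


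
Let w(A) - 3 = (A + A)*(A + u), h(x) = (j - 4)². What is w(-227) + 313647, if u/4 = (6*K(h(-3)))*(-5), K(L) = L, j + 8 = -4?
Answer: 14363588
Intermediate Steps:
j = -12 (j = -8 - 4 = -12)
h(x) = 256 (h(x) = (-12 - 4)² = (-16)² = 256)
u = -30720 (u = 4*((6*256)*(-5)) = 4*(1536*(-5)) = 4*(-7680) = -30720)
w(A) = 3 + 2*A*(-30720 + A) (w(A) = 3 + (A + A)*(A - 30720) = 3 + (2*A)*(-30720 + A) = 3 + 2*A*(-30720 + A))
w(-227) + 313647 = (3 - 61440*(-227) + 2*(-227)²) + 313647 = (3 + 13946880 + 2*51529) + 313647 = (3 + 13946880 + 103058) + 313647 = 14049941 + 313647 = 14363588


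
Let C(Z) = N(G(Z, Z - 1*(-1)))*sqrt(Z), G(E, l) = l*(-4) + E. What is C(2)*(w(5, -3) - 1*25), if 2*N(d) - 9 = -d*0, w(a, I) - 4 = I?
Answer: -108*sqrt(2) ≈ -152.74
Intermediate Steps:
w(a, I) = 4 + I
G(E, l) = E - 4*l (G(E, l) = -4*l + E = E - 4*l)
N(d) = 9/2 (N(d) = 9/2 + (-d*0)/2 = 9/2 + (1/2)*0 = 9/2 + 0 = 9/2)
C(Z) = 9*sqrt(Z)/2
C(2)*(w(5, -3) - 1*25) = (9*sqrt(2)/2)*((4 - 3) - 1*25) = (9*sqrt(2)/2)*(1 - 25) = (9*sqrt(2)/2)*(-24) = -108*sqrt(2)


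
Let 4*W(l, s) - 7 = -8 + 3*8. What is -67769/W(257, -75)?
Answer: -271076/23 ≈ -11786.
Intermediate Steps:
W(l, s) = 23/4 (W(l, s) = 7/4 + (-8 + 3*8)/4 = 7/4 + (-8 + 24)/4 = 7/4 + (1/4)*16 = 7/4 + 4 = 23/4)
-67769/W(257, -75) = -67769/23/4 = -67769*4/23 = -271076/23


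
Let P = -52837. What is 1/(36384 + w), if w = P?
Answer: -1/16453 ≈ -6.0779e-5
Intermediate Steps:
w = -52837
1/(36384 + w) = 1/(36384 - 52837) = 1/(-16453) = -1/16453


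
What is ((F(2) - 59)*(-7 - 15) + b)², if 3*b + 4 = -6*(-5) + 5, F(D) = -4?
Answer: 17547721/9 ≈ 1.9497e+6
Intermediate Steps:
b = 31/3 (b = -4/3 + (-6*(-5) + 5)/3 = -4/3 + (30 + 5)/3 = -4/3 + (⅓)*35 = -4/3 + 35/3 = 31/3 ≈ 10.333)
((F(2) - 59)*(-7 - 15) + b)² = ((-4 - 59)*(-7 - 15) + 31/3)² = (-63*(-22) + 31/3)² = (1386 + 31/3)² = (4189/3)² = 17547721/9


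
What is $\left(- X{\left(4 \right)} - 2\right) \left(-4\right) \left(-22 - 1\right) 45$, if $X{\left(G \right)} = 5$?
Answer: $-28980$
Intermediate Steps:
$\left(- X{\left(4 \right)} - 2\right) \left(-4\right) \left(-22 - 1\right) 45 = \left(\left(-1\right) 5 - 2\right) \left(-4\right) \left(-22 - 1\right) 45 = \left(-5 - 2\right) \left(-4\right) \left(-22 - 1\right) 45 = \left(-7\right) \left(-4\right) \left(-23\right) 45 = 28 \left(-23\right) 45 = \left(-644\right) 45 = -28980$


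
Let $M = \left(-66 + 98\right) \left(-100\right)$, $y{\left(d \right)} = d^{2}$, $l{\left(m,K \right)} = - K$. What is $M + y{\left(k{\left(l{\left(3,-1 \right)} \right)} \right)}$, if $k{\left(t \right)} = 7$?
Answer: $-3151$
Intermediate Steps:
$M = -3200$ ($M = 32 \left(-100\right) = -3200$)
$M + y{\left(k{\left(l{\left(3,-1 \right)} \right)} \right)} = -3200 + 7^{2} = -3200 + 49 = -3151$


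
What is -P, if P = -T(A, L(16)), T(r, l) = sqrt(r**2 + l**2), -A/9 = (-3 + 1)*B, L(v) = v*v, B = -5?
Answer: 2*sqrt(18409) ≈ 271.36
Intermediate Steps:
L(v) = v**2
A = -90 (A = -9*(-3 + 1)*(-5) = -(-18)*(-5) = -9*10 = -90)
T(r, l) = sqrt(l**2 + r**2)
P = -2*sqrt(18409) (P = -sqrt((16**2)**2 + (-90)**2) = -sqrt(256**2 + 8100) = -sqrt(65536 + 8100) = -sqrt(73636) = -2*sqrt(18409) ≈ -271.36)
-P = -(-2)*sqrt(18409) = 2*sqrt(18409)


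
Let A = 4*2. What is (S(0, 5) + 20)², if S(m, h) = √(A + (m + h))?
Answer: (20 + √13)² ≈ 557.22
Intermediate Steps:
A = 8
S(m, h) = √(8 + h + m) (S(m, h) = √(8 + (m + h)) = √(8 + (h + m)) = √(8 + h + m))
(S(0, 5) + 20)² = (√(8 + 5 + 0) + 20)² = (√13 + 20)² = (20 + √13)²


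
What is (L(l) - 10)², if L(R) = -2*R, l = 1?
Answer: 144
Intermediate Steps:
(L(l) - 10)² = (-2*1 - 10)² = (-2 - 10)² = (-12)² = 144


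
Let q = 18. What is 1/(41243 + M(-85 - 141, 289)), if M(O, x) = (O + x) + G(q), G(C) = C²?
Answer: 1/41630 ≈ 2.4021e-5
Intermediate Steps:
M(O, x) = 324 + O + x (M(O, x) = (O + x) + 18² = (O + x) + 324 = 324 + O + x)
1/(41243 + M(-85 - 141, 289)) = 1/(41243 + (324 + (-85 - 141) + 289)) = 1/(41243 + (324 - 226 + 289)) = 1/(41243 + 387) = 1/41630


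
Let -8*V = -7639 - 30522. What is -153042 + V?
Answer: -1186175/8 ≈ -1.4827e+5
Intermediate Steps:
V = 38161/8 (V = -(-7639 - 30522)/8 = -⅛*(-38161) = 38161/8 ≈ 4770.1)
-153042 + V = -153042 + 38161/8 = -1186175/8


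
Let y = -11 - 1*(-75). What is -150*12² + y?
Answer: -21536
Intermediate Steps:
y = 64 (y = -11 + 75 = 64)
-150*12² + y = -150*12² + 64 = -150*144 + 64 = -21600 + 64 = -21536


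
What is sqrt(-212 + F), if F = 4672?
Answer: 2*sqrt(1115) ≈ 66.783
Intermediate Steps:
sqrt(-212 + F) = sqrt(-212 + 4672) = sqrt(4460) = 2*sqrt(1115)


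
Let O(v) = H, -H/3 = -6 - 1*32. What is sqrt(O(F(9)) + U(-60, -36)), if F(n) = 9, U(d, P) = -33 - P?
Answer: 3*sqrt(13) ≈ 10.817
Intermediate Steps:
H = 114 (H = -3*(-6 - 1*32) = -3*(-6 - 32) = -3*(-38) = 114)
O(v) = 114
sqrt(O(F(9)) + U(-60, -36)) = sqrt(114 + (-33 - 1*(-36))) = sqrt(114 + (-33 + 36)) = sqrt(114 + 3) = sqrt(117) = 3*sqrt(13)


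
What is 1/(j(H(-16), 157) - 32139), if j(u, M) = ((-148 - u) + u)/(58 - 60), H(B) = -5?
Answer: -1/32065 ≈ -3.1187e-5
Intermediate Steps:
j(u, M) = 74 (j(u, M) = -148/(-2) = -148*(-½) = 74)
1/(j(H(-16), 157) - 32139) = 1/(74 - 32139) = 1/(-32065) = -1/32065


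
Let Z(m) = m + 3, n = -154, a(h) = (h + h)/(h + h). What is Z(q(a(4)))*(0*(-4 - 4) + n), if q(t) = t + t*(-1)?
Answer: -462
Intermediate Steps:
a(h) = 1 (a(h) = (2*h)/((2*h)) = (2*h)*(1/(2*h)) = 1)
q(t) = 0 (q(t) = t - t = 0)
Z(m) = 3 + m
Z(q(a(4)))*(0*(-4 - 4) + n) = (3 + 0)*(0*(-4 - 4) - 154) = 3*(0*(-8) - 154) = 3*(0 - 154) = 3*(-154) = -462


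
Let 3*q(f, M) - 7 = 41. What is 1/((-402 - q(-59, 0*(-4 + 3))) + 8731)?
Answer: 1/8313 ≈ 0.00012029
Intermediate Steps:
q(f, M) = 16 (q(f, M) = 7/3 + (⅓)*41 = 7/3 + 41/3 = 16)
1/((-402 - q(-59, 0*(-4 + 3))) + 8731) = 1/((-402 - 1*16) + 8731) = 1/((-402 - 16) + 8731) = 1/(-418 + 8731) = 1/8313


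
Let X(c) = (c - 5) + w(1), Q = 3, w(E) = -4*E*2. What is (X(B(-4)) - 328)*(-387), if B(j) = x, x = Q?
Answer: 130806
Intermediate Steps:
w(E) = -8*E
x = 3
B(j) = 3
X(c) = -13 + c (X(c) = (c - 5) - 8*1 = (-5 + c) - 8 = -13 + c)
(X(B(-4)) - 328)*(-387) = ((-13 + 3) - 328)*(-387) = (-10 - 328)*(-387) = -338*(-387) = 130806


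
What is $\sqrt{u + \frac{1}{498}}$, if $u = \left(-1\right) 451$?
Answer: $\frac{i \sqrt{111849306}}{498} \approx 21.237 i$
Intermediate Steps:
$u = -451$
$\sqrt{u + \frac{1}{498}} = \sqrt{-451 + \frac{1}{498}} = \sqrt{- \frac{224597}{498}} = \frac{i \sqrt{111849306}}{498}$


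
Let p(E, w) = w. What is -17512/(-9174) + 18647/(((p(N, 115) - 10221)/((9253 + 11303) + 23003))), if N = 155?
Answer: -338697984265/4214202 ≈ -80371.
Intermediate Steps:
-17512/(-9174) + 18647/(((p(N, 115) - 10221)/((9253 + 11303) + 23003))) = -17512/(-9174) + 18647/(((115 - 10221)/((9253 + 11303) + 23003))) = -17512*(-1/9174) + 18647/((-10106/(20556 + 23003))) = 796/417 + 18647/((-10106/43559)) = 796/417 + 18647/((-10106*1/43559)) = 796/417 + 18647/(-10106/43559) = 796/417 + 18647*(-43559/10106) = 796/417 - 812244673/10106 = -338697984265/4214202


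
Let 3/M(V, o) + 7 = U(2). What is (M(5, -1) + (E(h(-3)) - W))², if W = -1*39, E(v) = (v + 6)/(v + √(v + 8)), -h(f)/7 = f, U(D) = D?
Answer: 3357264123/2121800 - 2212353*√29/424360 ≈ 1554.2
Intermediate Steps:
h(f) = -7*f
M(V, o) = -⅗ (M(V, o) = 3/(-7 + 2) = 3/(-5) = 3*(-⅕) = -⅗)
E(v) = (6 + v)/(v + √(8 + v))
W = -39
(M(5, -1) + (E(h(-3)) - W))² = (-⅗ + ((6 - 7*(-3))/(-7*(-3) + √(8 - 7*(-3))) - 1*(-39)))² = (-⅗ + ((6 + 21)/(21 + √(8 + 21)) + 39))² = (-⅗ + (27/(21 + √29) + 39))² = (-⅗ + (39 + 27/(21 + √29)))² = (192/5 + 27/(21 + √29))²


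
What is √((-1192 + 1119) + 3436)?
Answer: √3363 ≈ 57.991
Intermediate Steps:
√((-1192 + 1119) + 3436) = √(-73 + 3436) = √3363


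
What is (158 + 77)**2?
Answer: 55225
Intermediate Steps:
(158 + 77)**2 = 235**2 = 55225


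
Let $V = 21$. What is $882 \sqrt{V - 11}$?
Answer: $882 \sqrt{10} \approx 2789.1$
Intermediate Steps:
$882 \sqrt{V - 11} = 882 \sqrt{21 - 11} = 882 \sqrt{10}$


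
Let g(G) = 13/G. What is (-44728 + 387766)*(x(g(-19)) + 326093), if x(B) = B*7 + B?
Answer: 2125347844194/19 ≈ 1.1186e+11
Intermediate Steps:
x(B) = 8*B (x(B) = 7*B + B = 8*B)
(-44728 + 387766)*(x(g(-19)) + 326093) = (-44728 + 387766)*(8*(13/(-19)) + 326093) = 343038*(8*(13*(-1/19)) + 326093) = 343038*(8*(-13/19) + 326093) = 343038*(-104/19 + 326093) = 343038*(6195663/19) = 2125347844194/19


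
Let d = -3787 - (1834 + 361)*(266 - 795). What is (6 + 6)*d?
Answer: 13888416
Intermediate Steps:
d = 1157368 (d = -3787 - 2195*(-529) = -3787 - 1*(-1161155) = -3787 + 1161155 = 1157368)
(6 + 6)*d = (6 + 6)*1157368 = 12*1157368 = 13888416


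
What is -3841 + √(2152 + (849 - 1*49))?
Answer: -3841 + 6*√82 ≈ -3786.7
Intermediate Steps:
-3841 + √(2152 + (849 - 1*49)) = -3841 + √(2152 + (849 - 49)) = -3841 + √(2152 + 800) = -3841 + √2952 = -3841 + 6*√82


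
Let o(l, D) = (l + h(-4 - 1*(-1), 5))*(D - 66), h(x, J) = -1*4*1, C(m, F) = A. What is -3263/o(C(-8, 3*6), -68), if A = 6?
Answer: 3263/268 ≈ 12.175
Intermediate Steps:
C(m, F) = 6
h(x, J) = -4 (h(x, J) = -4*1 = -4)
o(l, D) = (-66 + D)*(-4 + l) (o(l, D) = (l - 4)*(D - 66) = (-4 + l)*(-66 + D) = (-66 + D)*(-4 + l))
-3263/o(C(-8, 3*6), -68) = -3263/(264 - 66*6 - 4*(-68) - 68*6) = -3263/(264 - 396 + 272 - 408) = -3263/(-268) = -3263*(-1/268) = 3263/268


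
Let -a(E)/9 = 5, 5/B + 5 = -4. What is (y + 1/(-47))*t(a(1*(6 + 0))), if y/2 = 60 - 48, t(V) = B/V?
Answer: 1127/3807 ≈ 0.29603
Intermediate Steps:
B = -5/9 (B = 5/(-5 - 4) = 5/(-9) = 5*(-⅑) = -5/9 ≈ -0.55556)
a(E) = -45 (a(E) = -9*5 = -45)
t(V) = -5/(9*V)
y = 24 (y = 2*(60 - 48) = 2*12 = 24)
(y + 1/(-47))*t(a(1*(6 + 0))) = (24 + 1/(-47))*(-5/9/(-45)) = (24 - 1/47)*(-5/9*(-1/45)) = (1127/47)*(1/81) = 1127/3807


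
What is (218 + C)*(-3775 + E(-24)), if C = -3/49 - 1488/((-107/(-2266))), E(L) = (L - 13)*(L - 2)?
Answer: 461545616407/5243 ≈ 8.8031e+7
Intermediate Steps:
E(L) = (-13 + L)*(-2 + L)
C = -165218913/5243 (C = -3*1/49 - 1488/((-107*(-1/2266))) = -3/49 - 1488/107/2266 = -3/49 - 1488*2266/107 = -3/49 - 3371808/107 = -165218913/5243 ≈ -31512.)
(218 + C)*(-3775 + E(-24)) = (218 - 165218913/5243)*(-3775 + (26 + (-24)**2 - 15*(-24))) = -164075939*(-3775 + (26 + 576 + 360))/5243 = -164075939*(-3775 + 962)/5243 = -164075939/5243*(-2813) = 461545616407/5243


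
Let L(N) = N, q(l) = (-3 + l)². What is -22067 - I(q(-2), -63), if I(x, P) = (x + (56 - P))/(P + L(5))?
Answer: -639871/29 ≈ -22065.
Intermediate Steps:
I(x, P) = (56 + x - P)/(5 + P) (I(x, P) = (x + (56 - P))/(P + 5) = (56 + x - P)/(5 + P))
-22067 - I(q(-2), -63) = -22067 - (56 + (-3 - 2)² - 1*(-63))/(5 - 63) = -22067 - (56 + (-5)² + 63)/(-58) = -22067 - (-1)*(56 + 25 + 63)/58 = -22067 - (-1)*144/58 = -22067 - 1*(-72/29) = -22067 + 72/29 = -639871/29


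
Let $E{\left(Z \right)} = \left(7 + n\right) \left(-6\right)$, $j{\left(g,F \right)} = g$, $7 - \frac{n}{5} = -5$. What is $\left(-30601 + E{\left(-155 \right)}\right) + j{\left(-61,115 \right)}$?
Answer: $-31064$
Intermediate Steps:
$n = 60$ ($n = 35 - -25 = 35 + 25 = 60$)
$E{\left(Z \right)} = -402$ ($E{\left(Z \right)} = \left(7 + 60\right) \left(-6\right) = 67 \left(-6\right) = -402$)
$\left(-30601 + E{\left(-155 \right)}\right) + j{\left(-61,115 \right)} = \left(-30601 - 402\right) - 61 = -31003 - 61 = -31064$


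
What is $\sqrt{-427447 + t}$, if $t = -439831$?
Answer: $i \sqrt{867278} \approx 931.28 i$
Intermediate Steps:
$\sqrt{-427447 + t} = \sqrt{-427447 - 439831} = \sqrt{-867278} = i \sqrt{867278}$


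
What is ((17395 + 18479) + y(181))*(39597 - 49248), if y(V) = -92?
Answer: -345332082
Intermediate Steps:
((17395 + 18479) + y(181))*(39597 - 49248) = ((17395 + 18479) - 92)*(39597 - 49248) = (35874 - 92)*(-9651) = 35782*(-9651) = -345332082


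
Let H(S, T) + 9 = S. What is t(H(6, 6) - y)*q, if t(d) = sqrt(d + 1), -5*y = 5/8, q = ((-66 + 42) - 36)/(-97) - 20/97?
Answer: 10*I*sqrt(30)/97 ≈ 0.56466*I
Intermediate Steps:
H(S, T) = -9 + S
q = 40/97 (q = (-24 - 36)*(-1/97) - 20*1/97 = -60*(-1/97) - 20/97 = 60/97 - 20/97 = 40/97 ≈ 0.41237)
y = -1/8 ≈ -0.12500
t(d) = sqrt(1 + d)
t(H(6, 6) - y)*q = sqrt(1 + ((-9 + 6) - 1*(-1/8)))*(40/97) = sqrt(1 + (-3 + 1/8))*(40/97) = sqrt(1 - 23/8)*(40/97) = sqrt(-15/8)*(40/97) = (I*sqrt(30)/4)*(40/97) = 10*I*sqrt(30)/97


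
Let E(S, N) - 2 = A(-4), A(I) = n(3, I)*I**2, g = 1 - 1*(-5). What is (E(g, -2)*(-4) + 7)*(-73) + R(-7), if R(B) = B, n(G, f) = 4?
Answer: 18754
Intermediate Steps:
g = 6 (g = 1 + 5 = 6)
A(I) = 4*I**2
E(S, N) = 66 (E(S, N) = 2 + 4*(-4)**2 = 2 + 4*16 = 2 + 64 = 66)
(E(g, -2)*(-4) + 7)*(-73) + R(-7) = (66*(-4) + 7)*(-73) - 7 = (-264 + 7)*(-73) - 7 = -257*(-73) - 7 = 18761 - 7 = 18754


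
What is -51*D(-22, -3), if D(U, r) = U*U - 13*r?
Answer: -26673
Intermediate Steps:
D(U, r) = U² - 13*r
-51*D(-22, -3) = -51*((-22)² - 13*(-3)) = -51*(484 + 39) = -51*523 = -26673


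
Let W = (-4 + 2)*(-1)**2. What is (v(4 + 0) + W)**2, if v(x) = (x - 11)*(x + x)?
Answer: 3364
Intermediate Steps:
v(x) = 2*x*(-11 + x) (v(x) = (-11 + x)*(2*x) = 2*x*(-11 + x))
W = -2 (W = -2*1 = -2)
(v(4 + 0) + W)**2 = (2*(4 + 0)*(-11 + (4 + 0)) - 2)**2 = (2*4*(-11 + 4) - 2)**2 = (2*4*(-7) - 2)**2 = (-56 - 2)**2 = (-58)**2 = 3364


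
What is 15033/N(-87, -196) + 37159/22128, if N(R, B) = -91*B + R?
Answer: 992185315/392749872 ≈ 2.5263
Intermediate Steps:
N(R, B) = R - 91*B
15033/N(-87, -196) + 37159/22128 = 15033/(-87 - 91*(-196)) + 37159/22128 = 15033/(-87 + 17836) + 37159*(1/22128) = 15033/17749 + 37159/22128 = 992185315/392749872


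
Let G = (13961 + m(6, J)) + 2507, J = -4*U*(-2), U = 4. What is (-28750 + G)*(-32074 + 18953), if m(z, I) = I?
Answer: 160732250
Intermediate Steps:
J = 32 (J = -4*4*(-2) = -16*(-2) = 32)
G = 16500 (G = (13961 + 32) + 2507 = 13993 + 2507 = 16500)
(-28750 + G)*(-32074 + 18953) = (-28750 + 16500)*(-32074 + 18953) = -12250*(-13121) = 160732250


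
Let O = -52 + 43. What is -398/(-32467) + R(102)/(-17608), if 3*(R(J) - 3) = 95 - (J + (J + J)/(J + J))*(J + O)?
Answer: 328648777/1715036808 ≈ 0.19163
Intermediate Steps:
O = -9
R(J) = 104/3 - (1 + J)*(-9 + J)/3 (R(J) = 3 + (95 - (J + (J + J)/(J + J))*(J - 9))/3 = 3 + (95 - (J + (2*J)/((2*J)))*(-9 + J))/3 = 3 + (95 - (J + (2*J)*(1/(2*J)))*(-9 + J))/3 = 3 + (95 - (J + 1)*(-9 + J))/3 = 3 + (95 - (1 + J)*(-9 + J))/3 = 3 + (95/3 - (1 + J)*(-9 + J)/3) = 104/3 - (1 + J)*(-9 + J)/3)
-398/(-32467) + R(102)/(-17608) = -398/(-32467) + (113/3 - ⅓*102² + (8/3)*102)/(-17608) = -398*(-1/32467) + (113/3 - ⅓*10404 + 272)*(-1/17608) = 398/32467 + (113/3 - 3468 + 272)*(-1/17608) = 398/32467 - 9475/3*(-1/17608) = 398/32467 + 9475/52824 = 328648777/1715036808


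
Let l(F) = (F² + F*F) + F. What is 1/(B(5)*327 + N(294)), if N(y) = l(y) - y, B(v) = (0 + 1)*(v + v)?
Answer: 1/176142 ≈ 5.6772e-6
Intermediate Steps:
l(F) = F + 2*F² (l(F) = (F² + F²) + F = 2*F² + F = F + 2*F²)
B(v) = 2*v (B(v) = 1*(2*v) = 2*v)
N(y) = -y + y*(1 + 2*y) (N(y) = y*(1 + 2*y) - y = -y + y*(1 + 2*y))
1/(B(5)*327 + N(294)) = 1/((2*5)*327 + 2*294²) = 1/(10*327 + 2*86436) = 1/(3270 + 172872) = 1/176142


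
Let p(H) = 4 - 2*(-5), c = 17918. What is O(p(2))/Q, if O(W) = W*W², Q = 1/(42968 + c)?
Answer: 167071184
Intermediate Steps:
p(H) = 14 (p(H) = 4 + 10 = 14)
Q = 1/60886 (Q = 1/(42968 + 17918) = 1/60886 ≈ 1.6424e-5)
O(W) = W³
O(p(2))/Q = 14³/(1/60886) = 2744*60886 = 167071184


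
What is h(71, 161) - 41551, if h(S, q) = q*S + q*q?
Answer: -4199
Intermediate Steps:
h(S, q) = q² + S*q (h(S, q) = S*q + q² = q² + S*q)
h(71, 161) - 41551 = 161*(71 + 161) - 41551 = 161*232 - 41551 = 37352 - 41551 = -4199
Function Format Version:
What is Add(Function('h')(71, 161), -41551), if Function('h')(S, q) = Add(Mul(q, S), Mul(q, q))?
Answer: -4199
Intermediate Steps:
Function('h')(S, q) = Add(Pow(q, 2), Mul(S, q)) (Function('h')(S, q) = Add(Mul(S, q), Pow(q, 2)) = Add(Pow(q, 2), Mul(S, q)))
Add(Function('h')(71, 161), -41551) = Add(Mul(161, Add(71, 161)), -41551) = Add(Mul(161, 232), -41551) = Add(37352, -41551) = -4199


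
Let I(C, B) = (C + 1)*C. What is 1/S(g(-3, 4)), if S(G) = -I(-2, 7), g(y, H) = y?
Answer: -1/2 ≈ -0.50000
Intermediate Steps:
I(C, B) = C*(1 + C) (I(C, B) = (1 + C)*C = C*(1 + C))
S(G) = -2 (S(G) = -(-2)*(1 - 2) = -(-2)*(-1) = -1*2 = -2)
1/S(g(-3, 4)) = 1/(-2) = -1/2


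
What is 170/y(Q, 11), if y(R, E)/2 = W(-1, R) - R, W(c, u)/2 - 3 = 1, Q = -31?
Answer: 85/39 ≈ 2.1795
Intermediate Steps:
W(c, u) = 8 (W(c, u) = 6 + 2*1 = 6 + 2 = 8)
y(R, E) = 16 - 2*R (y(R, E) = 2*(8 - R) = 16 - 2*R)
170/y(Q, 11) = 170/(16 - 2*(-31)) = 170/(16 + 62) = 170/78 = 170*(1/78) = 85/39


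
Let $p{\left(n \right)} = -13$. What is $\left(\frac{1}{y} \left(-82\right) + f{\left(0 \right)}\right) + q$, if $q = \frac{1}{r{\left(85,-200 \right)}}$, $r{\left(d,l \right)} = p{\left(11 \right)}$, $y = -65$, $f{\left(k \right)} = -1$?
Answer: $\frac{12}{65} \approx 0.18462$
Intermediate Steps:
$r{\left(d,l \right)} = -13$
$q = - \frac{1}{13}$ ($q = \frac{1}{-13} = - \frac{1}{13} \approx -0.076923$)
$\left(\frac{1}{y} \left(-82\right) + f{\left(0 \right)}\right) + q = \left(\frac{1}{-65} \left(-82\right) - 1\right) - \frac{1}{13} = \left(\left(- \frac{1}{65}\right) \left(-82\right) - 1\right) - \frac{1}{13} = \left(\frac{82}{65} - 1\right) - \frac{1}{13} = \frac{17}{65} - \frac{1}{13} = \frac{12}{65}$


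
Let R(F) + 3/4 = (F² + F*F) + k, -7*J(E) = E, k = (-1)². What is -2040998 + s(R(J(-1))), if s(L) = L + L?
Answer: -200017747/98 ≈ -2.0410e+6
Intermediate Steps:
k = 1
J(E) = -E/7
R(F) = ¼ + 2*F² (R(F) = -¾ + ((F² + F*F) + 1) = -¾ + ((F² + F²) + 1) = -¾ + (2*F² + 1) = -¾ + (1 + 2*F²) = ¼ + 2*F²)
s(L) = 2*L
-2040998 + s(R(J(-1))) = -2040998 + 2*(¼ + 2*(-⅐*(-1))²) = -2040998 + 2*(¼ + 2*(⅐)²) = -2040998 + 2*(¼ + 2*(1/49)) = -2040998 + 2*(¼ + 2/49) = -2040998 + 2*(57/196) = -2040998 + 57/98 = -200017747/98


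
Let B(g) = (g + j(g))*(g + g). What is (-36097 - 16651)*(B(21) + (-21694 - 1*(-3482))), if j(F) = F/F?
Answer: 911907424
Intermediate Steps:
j(F) = 1
B(g) = 2*g*(1 + g) (B(g) = (g + 1)*(g + g) = (1 + g)*(2*g) = 2*g*(1 + g))
(-36097 - 16651)*(B(21) + (-21694 - 1*(-3482))) = (-36097 - 16651)*(2*21*(1 + 21) + (-21694 - 1*(-3482))) = -52748*(2*21*22 + (-21694 + 3482)) = -52748*(924 - 18212) = -52748*(-17288) = 911907424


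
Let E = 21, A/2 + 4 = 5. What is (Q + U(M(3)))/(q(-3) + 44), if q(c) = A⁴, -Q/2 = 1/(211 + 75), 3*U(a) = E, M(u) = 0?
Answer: 50/429 ≈ 0.11655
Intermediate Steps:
A = 2 (A = -8 + 2*5 = -8 + 10 = 2)
U(a) = 7 (U(a) = (⅓)*21 = 7)
Q = -1/143 (Q = -2/(211 + 75) = -2/286 = -2*1/286 = -1/143 ≈ -0.0069930)
q(c) = 16 (q(c) = 2⁴ = 16)
(Q + U(M(3)))/(q(-3) + 44) = (-1/143 + 7)/(16 + 44) = (1000/143)/60 = (1000/143)*(1/60) = 50/429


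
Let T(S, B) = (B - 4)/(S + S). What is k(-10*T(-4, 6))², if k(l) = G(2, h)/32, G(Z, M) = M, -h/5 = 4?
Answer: 25/64 ≈ 0.39063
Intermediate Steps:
h = -20 (h = -5*4 = -20)
T(S, B) = (-4 + B)/(2*S) (T(S, B) = (-4 + B)/((2*S)) = (-4 + B)*(1/(2*S)) = (-4 + B)/(2*S))
k(l) = -5/8 (k(l) = -20/32 = -20*1/32 = -5/8)
k(-10*T(-4, 6))² = (-5/8)² = 25/64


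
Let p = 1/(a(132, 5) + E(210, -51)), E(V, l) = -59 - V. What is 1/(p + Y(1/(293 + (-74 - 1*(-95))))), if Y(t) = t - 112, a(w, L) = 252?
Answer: -5338/598153 ≈ -0.0089241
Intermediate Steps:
Y(t) = -112 + t
p = -1/17 (p = 1/(252 + (-59 - 1*210)) = 1/(252 + (-59 - 210)) = 1/(252 - 269) = 1/(-17) = -1/17 ≈ -0.058824)
1/(p + Y(1/(293 + (-74 - 1*(-95))))) = 1/(-1/17 + (-112 + 1/(293 + (-74 - 1*(-95))))) = 1/(-1/17 + (-112 + 1/(293 + (-74 + 95)))) = 1/(-1/17 + (-112 + 1/(293 + 21))) = 1/(-1/17 + (-112 + 1/314)) = 1/(-1/17 - 35167/314) = 1/(-598153/5338) = -5338/598153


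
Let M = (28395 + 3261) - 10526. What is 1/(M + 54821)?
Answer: 1/75951 ≈ 1.3166e-5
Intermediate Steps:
M = 21130 (M = 31656 - 10526 = 21130)
1/(M + 54821) = 1/(21130 + 54821) = 1/75951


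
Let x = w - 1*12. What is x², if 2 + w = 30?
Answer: 256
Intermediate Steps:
w = 28 (w = -2 + 30 = 28)
x = 16 (x = 28 - 1*12 = 28 - 12 = 16)
x² = 16² = 256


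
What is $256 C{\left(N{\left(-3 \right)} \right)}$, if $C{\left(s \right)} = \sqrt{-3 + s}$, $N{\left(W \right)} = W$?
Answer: $256 i \sqrt{6} \approx 627.07 i$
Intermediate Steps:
$256 C{\left(N{\left(-3 \right)} \right)} = 256 \sqrt{-3 - 3} = 256 \sqrt{-6} = 256 i \sqrt{6}$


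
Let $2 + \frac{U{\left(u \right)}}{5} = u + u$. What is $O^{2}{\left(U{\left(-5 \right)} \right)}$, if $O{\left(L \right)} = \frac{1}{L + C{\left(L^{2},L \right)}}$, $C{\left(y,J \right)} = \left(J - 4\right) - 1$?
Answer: $\frac{1}{15625} \approx 6.4 \cdot 10^{-5}$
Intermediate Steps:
$C{\left(y,J \right)} = -5 + J$ ($C{\left(y,J \right)} = \left(-4 + J\right) - 1 = -5 + J$)
$U{\left(u \right)} = -10 + 10 u$ ($U{\left(u \right)} = -10 + 5 \left(u + u\right) = -10 + 5 \cdot 2 u = -10 + 10 u$)
$O{\left(L \right)} = \frac{1}{-5 + 2 L}$ ($O{\left(L \right)} = \frac{1}{L + \left(-5 + L\right)} = \frac{1}{-5 + 2 L}$)
$O^{2}{\left(U{\left(-5 \right)} \right)} = \left(\frac{1}{-5 + 2 \left(-10 + 10 \left(-5\right)\right)}\right)^{2} = \left(\frac{1}{-5 + 2 \left(-10 - 50\right)}\right)^{2} = \left(\frac{1}{-5 + 2 \left(-60\right)}\right)^{2} = \left(\frac{1}{-5 - 120}\right)^{2} = \left(\frac{1}{-125}\right)^{2} = \left(- \frac{1}{125}\right)^{2} = \frac{1}{15625}$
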